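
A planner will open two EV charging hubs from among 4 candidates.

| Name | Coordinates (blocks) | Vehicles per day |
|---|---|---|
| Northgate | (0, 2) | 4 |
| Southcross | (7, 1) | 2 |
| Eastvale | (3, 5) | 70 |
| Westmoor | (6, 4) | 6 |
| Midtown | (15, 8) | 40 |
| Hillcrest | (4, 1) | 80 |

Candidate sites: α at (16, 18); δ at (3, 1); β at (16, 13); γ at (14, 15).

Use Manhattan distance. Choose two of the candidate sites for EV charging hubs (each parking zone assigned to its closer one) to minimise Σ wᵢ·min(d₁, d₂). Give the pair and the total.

Evaluate every pair (each demand assigned to the nearer of the two):
  {δ, β}: total = 660
  {δ, γ}: total = 740
  {α, δ}: total = 860
  {α, β}: total = 3894
  {β, γ}: total = 3894
  {α, γ}: total = 3974
Best pair: {δ, β} with total 660.

{δ, β}, total 660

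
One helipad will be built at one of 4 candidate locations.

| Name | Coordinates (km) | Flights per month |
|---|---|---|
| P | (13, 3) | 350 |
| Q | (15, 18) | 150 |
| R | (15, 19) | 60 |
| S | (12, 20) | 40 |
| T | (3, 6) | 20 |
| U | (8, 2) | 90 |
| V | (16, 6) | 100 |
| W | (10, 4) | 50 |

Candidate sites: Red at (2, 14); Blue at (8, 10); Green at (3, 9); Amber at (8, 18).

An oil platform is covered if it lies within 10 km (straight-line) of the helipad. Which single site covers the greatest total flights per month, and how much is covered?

Coverage radius r = 10 km; a point is covered iff (Δx)²+(Δy)² ≤ 10² = 100.
  Red (2, 14): covers {T} → 20
  Blue (8, 10): covers {P, T, U, V, W} → 610
  Green (3, 9): covers {T, U, W} → 160
  Amber (8, 18): covers {Q, R, S} → 250
Maximum coverage at Blue: 610 flights per month.

Blue, covering 610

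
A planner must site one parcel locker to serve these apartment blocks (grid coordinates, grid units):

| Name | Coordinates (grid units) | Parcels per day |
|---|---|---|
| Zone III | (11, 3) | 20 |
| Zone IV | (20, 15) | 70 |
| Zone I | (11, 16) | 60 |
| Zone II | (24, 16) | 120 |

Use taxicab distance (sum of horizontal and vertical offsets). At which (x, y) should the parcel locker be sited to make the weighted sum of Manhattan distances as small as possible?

Manhattan distance separates: Σwᵢ(|x−xᵢ|+|y−yᵢ|) = Σwᵢ|x−xᵢ| + Σwᵢ|y−yᵢ|, so x and y are optimised independently as 1-D weighted medians.
Total weight W = 270; half = 135.
x-coordinate, sorted with cumulative weight:
  x=11 (Zone III, w=20) cum 20
  x=11 (Zone I, w=60) cum 80
  x=20 (Zone IV, w=70) cum 150  ← median
  x=24 (Zone II, w=120) cum 270
⇒ x* = 20
y-coordinate, sorted with cumulative weight:
  y=3 (Zone III, w=20) cum 20
  y=15 (Zone IV, w=70) cum 90
  y=16 (Zone I, w=60) cum 150  ← median
  y=16 (Zone II, w=120) cum 270
⇒ y* = 16

(20, 16)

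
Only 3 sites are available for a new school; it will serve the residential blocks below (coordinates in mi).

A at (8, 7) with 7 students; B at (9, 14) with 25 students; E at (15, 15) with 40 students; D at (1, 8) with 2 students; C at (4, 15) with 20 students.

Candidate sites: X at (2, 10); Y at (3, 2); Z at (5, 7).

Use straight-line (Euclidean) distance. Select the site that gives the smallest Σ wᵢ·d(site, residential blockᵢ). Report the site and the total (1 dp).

Total weighted distance at each candidate:
  X (2, 10): total = 917.8
  Y (3, 2): total = 1366.0
  Z (5, 7): total = 904.3
Minimum is at Z with total 904.3 mi.

Z, total 904.3 mi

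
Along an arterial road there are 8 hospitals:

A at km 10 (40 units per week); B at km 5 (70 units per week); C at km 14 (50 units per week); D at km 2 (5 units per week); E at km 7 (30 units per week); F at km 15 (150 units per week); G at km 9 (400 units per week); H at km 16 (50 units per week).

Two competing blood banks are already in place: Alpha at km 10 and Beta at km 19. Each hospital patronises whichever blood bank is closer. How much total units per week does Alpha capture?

The indifferent point is the midpoint (10+19)/2 = 14.5; hospitals left of it (closer to Alpha at 10) go to Alpha, those right go to Beta.
  D at 2 (w=5) → Alpha
  B at 5 (w=70) → Alpha
  E at 7 (w=30) → Alpha
  G at 9 (w=400) → Alpha
  A at 10 (w=40) → Alpha
  C at 14 (w=50) → Alpha
  F at 15 (w=150) → Beta
  H at 16 (w=50) → Beta
Alpha captures 595; Beta captures 200.

595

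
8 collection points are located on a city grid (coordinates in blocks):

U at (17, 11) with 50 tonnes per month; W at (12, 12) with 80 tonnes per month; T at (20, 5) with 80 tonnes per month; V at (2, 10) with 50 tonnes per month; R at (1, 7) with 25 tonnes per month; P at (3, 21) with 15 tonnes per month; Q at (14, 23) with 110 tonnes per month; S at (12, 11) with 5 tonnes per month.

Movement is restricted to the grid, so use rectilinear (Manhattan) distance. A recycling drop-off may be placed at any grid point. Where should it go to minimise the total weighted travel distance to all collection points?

Manhattan distance separates: Σwᵢ(|x−xᵢ|+|y−yᵢ|) = Σwᵢ|x−xᵢ| + Σwᵢ|y−yᵢ|, so x and y are optimised independently as 1-D weighted medians.
Total weight W = 415; half = 207.5.
x-coordinate, sorted with cumulative weight:
  x=1 (R, w=25) cum 25
  x=2 (V, w=50) cum 75
  x=3 (P, w=15) cum 90
  x=12 (W, w=80) cum 170
  x=12 (S, w=5) cum 175
  x=14 (Q, w=110) cum 285  ← median
  x=17 (U, w=50) cum 335
  x=20 (T, w=80) cum 415
⇒ x* = 14
y-coordinate, sorted with cumulative weight:
  y=5 (T, w=80) cum 80
  y=7 (R, w=25) cum 105
  y=10 (V, w=50) cum 155
  y=11 (U, w=50) cum 205
  y=11 (S, w=5) cum 210  ← median
  y=12 (W, w=80) cum 290
  y=21 (P, w=15) cum 305
  y=23 (Q, w=110) cum 415
⇒ y* = 11

(14, 11)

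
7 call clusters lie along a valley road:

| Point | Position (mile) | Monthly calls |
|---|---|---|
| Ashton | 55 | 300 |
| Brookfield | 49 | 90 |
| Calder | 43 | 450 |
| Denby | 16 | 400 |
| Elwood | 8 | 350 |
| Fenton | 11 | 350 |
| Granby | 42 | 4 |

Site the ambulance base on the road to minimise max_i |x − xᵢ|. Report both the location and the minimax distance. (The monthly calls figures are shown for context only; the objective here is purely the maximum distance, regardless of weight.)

The 1-center on a line is the midpoint of the two extreme points: leftmost at 8, rightmost at 55.
Optimal location = (8 + 55)/2 = 31.5; maximum distance = (55 − 8)/2 = 23.5.

location 31.5, max distance 23.5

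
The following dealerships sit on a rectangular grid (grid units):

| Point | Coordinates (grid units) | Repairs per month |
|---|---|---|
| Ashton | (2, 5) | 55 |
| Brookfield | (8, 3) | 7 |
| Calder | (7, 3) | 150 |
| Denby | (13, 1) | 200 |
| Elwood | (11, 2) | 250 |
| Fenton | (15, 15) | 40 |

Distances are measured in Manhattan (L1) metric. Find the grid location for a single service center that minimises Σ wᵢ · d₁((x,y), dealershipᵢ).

(11, 2)

Manhattan distance separates: Σwᵢ(|x−xᵢ|+|y−yᵢ|) = Σwᵢ|x−xᵢ| + Σwᵢ|y−yᵢ|, so x and y are optimised independently as 1-D weighted medians.
Total weight W = 702; half = 351.
x-coordinate, sorted with cumulative weight:
  x=2 (Ashton, w=55) cum 55
  x=7 (Calder, w=150) cum 205
  x=8 (Brookfield, w=7) cum 212
  x=11 (Elwood, w=250) cum 462  ← median
  x=13 (Denby, w=200) cum 662
  x=15 (Fenton, w=40) cum 702
⇒ x* = 11
y-coordinate, sorted with cumulative weight:
  y=1 (Denby, w=200) cum 200
  y=2 (Elwood, w=250) cum 450  ← median
  y=3 (Brookfield, w=7) cum 457
  y=3 (Calder, w=150) cum 607
  y=5 (Ashton, w=55) cum 662
  y=15 (Fenton, w=40) cum 702
⇒ y* = 2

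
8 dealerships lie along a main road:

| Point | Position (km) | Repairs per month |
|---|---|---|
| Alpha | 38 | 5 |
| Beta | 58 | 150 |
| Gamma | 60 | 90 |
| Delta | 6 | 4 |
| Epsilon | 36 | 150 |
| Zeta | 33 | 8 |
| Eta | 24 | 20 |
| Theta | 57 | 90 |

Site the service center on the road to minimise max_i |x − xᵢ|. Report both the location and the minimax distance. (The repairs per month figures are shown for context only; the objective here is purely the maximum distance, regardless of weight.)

The 1-center on a line is the midpoint of the two extreme points: leftmost at 6, rightmost at 60.
Optimal location = (6 + 60)/2 = 33; maximum distance = (60 − 6)/2 = 27.

location 33, max distance 27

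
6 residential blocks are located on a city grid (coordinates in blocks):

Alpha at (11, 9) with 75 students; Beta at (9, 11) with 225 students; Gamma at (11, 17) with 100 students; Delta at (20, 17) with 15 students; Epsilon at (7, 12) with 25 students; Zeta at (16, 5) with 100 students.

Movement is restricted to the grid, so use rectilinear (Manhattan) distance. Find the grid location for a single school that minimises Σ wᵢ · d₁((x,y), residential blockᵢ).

Manhattan distance separates: Σwᵢ(|x−xᵢ|+|y−yᵢ|) = Σwᵢ|x−xᵢ| + Σwᵢ|y−yᵢ|, so x and y are optimised independently as 1-D weighted medians.
Total weight W = 540; half = 270.
x-coordinate, sorted with cumulative weight:
  x=7 (Epsilon, w=25) cum 25
  x=9 (Beta, w=225) cum 250
  x=11 (Alpha, w=75) cum 325  ← median
  x=11 (Gamma, w=100) cum 425
  x=16 (Zeta, w=100) cum 525
  x=20 (Delta, w=15) cum 540
⇒ x* = 11
y-coordinate, sorted with cumulative weight:
  y=5 (Zeta, w=100) cum 100
  y=9 (Alpha, w=75) cum 175
  y=11 (Beta, w=225) cum 400  ← median
  y=12 (Epsilon, w=25) cum 425
  y=17 (Gamma, w=100) cum 525
  y=17 (Delta, w=15) cum 540
⇒ y* = 11

(11, 11)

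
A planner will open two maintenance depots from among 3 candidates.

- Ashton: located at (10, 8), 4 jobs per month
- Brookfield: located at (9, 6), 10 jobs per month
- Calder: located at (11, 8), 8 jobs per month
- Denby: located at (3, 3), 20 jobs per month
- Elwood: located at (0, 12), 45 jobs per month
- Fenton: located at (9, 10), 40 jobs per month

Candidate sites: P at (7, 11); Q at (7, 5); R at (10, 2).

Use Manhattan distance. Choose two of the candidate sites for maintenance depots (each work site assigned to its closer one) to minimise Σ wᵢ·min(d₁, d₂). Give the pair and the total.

Evaluate every pair (each demand assigned to the nearer of the two):
  {P, Q}: total = 710
  {P, R}: total = 770
  {Q, R}: total = 1140
Best pair: {P, Q} with total 710.

{P, Q}, total 710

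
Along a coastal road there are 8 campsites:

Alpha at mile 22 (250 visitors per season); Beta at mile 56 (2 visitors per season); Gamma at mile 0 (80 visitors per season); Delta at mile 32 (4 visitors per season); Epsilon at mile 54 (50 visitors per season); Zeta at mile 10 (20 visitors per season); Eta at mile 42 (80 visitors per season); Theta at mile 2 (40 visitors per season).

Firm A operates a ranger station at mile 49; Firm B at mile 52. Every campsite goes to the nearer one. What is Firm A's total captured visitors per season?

474

The indifferent point is the midpoint (49+52)/2 = 50.5; campsites left of it (closer to Firm A at 49) go to Firm A, those right go to Firm B.
  Gamma at 0 (w=80) → Firm A
  Theta at 2 (w=40) → Firm A
  Zeta at 10 (w=20) → Firm A
  Alpha at 22 (w=250) → Firm A
  Delta at 32 (w=4) → Firm A
  Eta at 42 (w=80) → Firm A
  Epsilon at 54 (w=50) → Firm B
  Beta at 56 (w=2) → Firm B
Firm A captures 474; Firm B captures 52.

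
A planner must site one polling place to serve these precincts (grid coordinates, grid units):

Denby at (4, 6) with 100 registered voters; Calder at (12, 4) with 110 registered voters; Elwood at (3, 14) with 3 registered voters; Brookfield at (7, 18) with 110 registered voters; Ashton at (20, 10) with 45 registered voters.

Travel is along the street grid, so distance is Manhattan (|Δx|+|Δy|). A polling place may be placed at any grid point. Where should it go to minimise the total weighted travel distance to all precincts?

Manhattan distance separates: Σwᵢ(|x−xᵢ|+|y−yᵢ|) = Σwᵢ|x−xᵢ| + Σwᵢ|y−yᵢ|, so x and y are optimised independently as 1-D weighted medians.
Total weight W = 368; half = 184.
x-coordinate, sorted with cumulative weight:
  x=3 (Elwood, w=3) cum 3
  x=4 (Denby, w=100) cum 103
  x=7 (Brookfield, w=110) cum 213  ← median
  x=12 (Calder, w=110) cum 323
  x=20 (Ashton, w=45) cum 368
⇒ x* = 7
y-coordinate, sorted with cumulative weight:
  y=4 (Calder, w=110) cum 110
  y=6 (Denby, w=100) cum 210  ← median
  y=10 (Ashton, w=45) cum 255
  y=14 (Elwood, w=3) cum 258
  y=18 (Brookfield, w=110) cum 368
⇒ y* = 6

(7, 6)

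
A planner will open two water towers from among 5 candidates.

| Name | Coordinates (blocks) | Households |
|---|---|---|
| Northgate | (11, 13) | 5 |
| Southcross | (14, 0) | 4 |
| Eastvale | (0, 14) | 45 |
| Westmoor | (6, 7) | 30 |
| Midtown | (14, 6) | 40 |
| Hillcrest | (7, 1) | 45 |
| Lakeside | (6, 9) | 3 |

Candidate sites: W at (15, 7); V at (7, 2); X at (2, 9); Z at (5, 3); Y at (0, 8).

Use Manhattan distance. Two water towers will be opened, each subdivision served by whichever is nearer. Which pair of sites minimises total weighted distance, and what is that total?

{V, Y}, total 1067

Evaluate every pair (each demand assigned to the nearer of the two):
  {V, Y}: total = 1067
  {V, X}: total = 1093
  {Z, Y}: total = 1229
  {W, Z}: total = 1233
  {X, Z}: total = 1250
  {W, X}: total = 1254
  {W, V}: total = 1266
  {W, Y}: total = 1293
  {V, Z}: total = 1487
  {X, Y}: total = 1796
Best pair: {V, Y} with total 1067.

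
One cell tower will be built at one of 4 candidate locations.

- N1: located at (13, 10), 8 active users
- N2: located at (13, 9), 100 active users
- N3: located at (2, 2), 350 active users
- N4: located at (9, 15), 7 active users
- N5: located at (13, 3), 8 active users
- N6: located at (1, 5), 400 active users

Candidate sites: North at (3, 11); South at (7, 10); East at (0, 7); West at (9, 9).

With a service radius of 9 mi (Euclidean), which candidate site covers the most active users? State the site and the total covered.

East, covering 750

Coverage radius r = 9 mi; a point is covered iff (Δx)²+(Δy)² ≤ 9² = 81.
  North (3, 11): covers {N4, N6} → 407
  South (7, 10): covers {N1, N2, N4, N6} → 515
  East (0, 7): covers {N3, N6} → 750
  West (9, 9): covers {N1, N2, N4, N5, N6} → 523
Maximum coverage at East: 750 active users.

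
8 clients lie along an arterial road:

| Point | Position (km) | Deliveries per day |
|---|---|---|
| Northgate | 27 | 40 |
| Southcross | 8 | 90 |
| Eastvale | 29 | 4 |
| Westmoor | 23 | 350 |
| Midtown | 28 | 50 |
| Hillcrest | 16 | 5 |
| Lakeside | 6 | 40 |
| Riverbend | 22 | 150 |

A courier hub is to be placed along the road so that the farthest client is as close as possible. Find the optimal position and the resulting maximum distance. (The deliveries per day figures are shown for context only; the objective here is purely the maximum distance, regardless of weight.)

location 17.5, max distance 11.5

The 1-center on a line is the midpoint of the two extreme points: leftmost at 6, rightmost at 29.
Optimal location = (6 + 29)/2 = 17.5; maximum distance = (29 − 6)/2 = 11.5.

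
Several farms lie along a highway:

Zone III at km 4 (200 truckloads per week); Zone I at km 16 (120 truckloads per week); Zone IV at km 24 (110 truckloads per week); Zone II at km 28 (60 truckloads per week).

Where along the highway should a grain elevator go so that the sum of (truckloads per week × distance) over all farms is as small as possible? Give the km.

x = 16

For a sum of weighted absolute distances on a line, the optimum is the weighted median (not the mean). Total weight W = 490; half-weight = 245.
Sort by position and accumulate weight:
  km 4 (Zone III, w=200) → cum 200
  km 16 (Zone I, w=120) → cum 320  ≥ 245 → median here
  km 24 (Zone IV, w=110) → cum 430
  km 28 (Zone II, w=60) → cum 490
Optimal location: km 16.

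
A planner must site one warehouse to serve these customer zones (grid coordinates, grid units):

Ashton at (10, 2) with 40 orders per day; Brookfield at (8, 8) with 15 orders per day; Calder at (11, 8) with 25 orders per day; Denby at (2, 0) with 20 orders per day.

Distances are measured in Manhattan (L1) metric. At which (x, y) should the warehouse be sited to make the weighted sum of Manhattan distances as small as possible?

Manhattan distance separates: Σwᵢ(|x−xᵢ|+|y−yᵢ|) = Σwᵢ|x−xᵢ| + Σwᵢ|y−yᵢ|, so x and y are optimised independently as 1-D weighted medians.
Total weight W = 100; half = 50.
x-coordinate, sorted with cumulative weight:
  x=2 (Denby, w=20) cum 20
  x=8 (Brookfield, w=15) cum 35
  x=10 (Ashton, w=40) cum 75  ← median
  x=11 (Calder, w=25) cum 100
⇒ x* = 10
y-coordinate, sorted with cumulative weight:
  y=0 (Denby, w=20) cum 20
  y=2 (Ashton, w=40) cum 60  ← median
  y=8 (Brookfield, w=15) cum 75
  y=8 (Calder, w=25) cum 100
⇒ y* = 2

(10, 2)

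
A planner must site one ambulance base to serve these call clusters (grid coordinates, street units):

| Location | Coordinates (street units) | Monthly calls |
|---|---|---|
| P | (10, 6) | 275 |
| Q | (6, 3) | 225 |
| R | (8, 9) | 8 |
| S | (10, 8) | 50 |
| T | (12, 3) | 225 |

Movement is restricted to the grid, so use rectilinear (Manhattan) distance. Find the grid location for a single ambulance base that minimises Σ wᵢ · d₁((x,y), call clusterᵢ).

(10, 3)

Manhattan distance separates: Σwᵢ(|x−xᵢ|+|y−yᵢ|) = Σwᵢ|x−xᵢ| + Σwᵢ|y−yᵢ|, so x and y are optimised independently as 1-D weighted medians.
Total weight W = 783; half = 391.5.
x-coordinate, sorted with cumulative weight:
  x=6 (Q, w=225) cum 225
  x=8 (R, w=8) cum 233
  x=10 (P, w=275) cum 508  ← median
  x=10 (S, w=50) cum 558
  x=12 (T, w=225) cum 783
⇒ x* = 10
y-coordinate, sorted with cumulative weight:
  y=3 (Q, w=225) cum 225
  y=3 (T, w=225) cum 450  ← median
  y=6 (P, w=275) cum 725
  y=8 (S, w=50) cum 775
  y=9 (R, w=8) cum 783
⇒ y* = 3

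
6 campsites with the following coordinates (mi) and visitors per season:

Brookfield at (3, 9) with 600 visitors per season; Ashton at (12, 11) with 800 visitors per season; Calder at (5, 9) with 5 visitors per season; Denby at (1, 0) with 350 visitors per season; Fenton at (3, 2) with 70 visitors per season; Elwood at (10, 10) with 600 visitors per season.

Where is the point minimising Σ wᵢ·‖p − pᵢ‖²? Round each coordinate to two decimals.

(7.42, 8.41)

The minimiser of Σwᵢ‖p−pᵢ‖² is the weighted centroid p* = (Σwᵢpᵢ)/(Σwᵢ).
Σwᵢ = 2425.
Σwᵢxᵢ = 600·3 + 800·12 + 5·5 + 350·1 + 70·3 + 600·10 = 17985.
Σwᵢyᵢ = 600·9 + 800·11 + 5·9 + 350·0 + 70·2 + 600·10 = 20385.
x* = 17985/2425 = 7.42, y* = 20385/2425 = 8.41.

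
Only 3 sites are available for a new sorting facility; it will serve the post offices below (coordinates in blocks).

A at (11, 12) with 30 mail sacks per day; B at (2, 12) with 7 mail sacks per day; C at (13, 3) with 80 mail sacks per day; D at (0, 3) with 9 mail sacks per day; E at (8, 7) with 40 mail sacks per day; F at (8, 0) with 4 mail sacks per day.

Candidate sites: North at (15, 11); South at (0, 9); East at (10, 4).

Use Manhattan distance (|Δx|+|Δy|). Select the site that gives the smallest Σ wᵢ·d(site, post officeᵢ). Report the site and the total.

Total weighted distance at each candidate:
  North (15, 11): total = 1767
  South (0, 9): total = 2497
  East (10, 4): total = 1025
Minimum is at East with total 1025 blocks.

East, total 1025 blocks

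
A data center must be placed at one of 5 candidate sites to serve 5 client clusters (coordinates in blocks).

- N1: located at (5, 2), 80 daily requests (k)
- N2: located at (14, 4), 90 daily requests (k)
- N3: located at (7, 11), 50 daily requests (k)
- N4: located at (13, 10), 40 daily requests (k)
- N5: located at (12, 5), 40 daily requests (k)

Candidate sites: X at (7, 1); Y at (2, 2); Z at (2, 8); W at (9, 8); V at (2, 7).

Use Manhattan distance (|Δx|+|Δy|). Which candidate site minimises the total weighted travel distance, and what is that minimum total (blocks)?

Total weighted distance at each candidate:
  X (7, 1): total = 2600
  Y (2, 2): total = 3480
  Z (2, 8): total = 3600
  W (9, 8): total = 2340
  V (2, 7): total = 3480
Minimum is at W with total 2340 blocks.

W, total 2340 blocks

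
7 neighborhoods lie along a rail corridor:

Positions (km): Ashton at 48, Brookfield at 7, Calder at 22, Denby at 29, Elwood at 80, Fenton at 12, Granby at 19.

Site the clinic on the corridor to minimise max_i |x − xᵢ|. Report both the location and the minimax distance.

location 43.5, max distance 36.5

The 1-center on a line is the midpoint of the two extreme points: leftmost at 7, rightmost at 80.
Optimal location = (7 + 80)/2 = 43.5; maximum distance = (80 − 7)/2 = 36.5.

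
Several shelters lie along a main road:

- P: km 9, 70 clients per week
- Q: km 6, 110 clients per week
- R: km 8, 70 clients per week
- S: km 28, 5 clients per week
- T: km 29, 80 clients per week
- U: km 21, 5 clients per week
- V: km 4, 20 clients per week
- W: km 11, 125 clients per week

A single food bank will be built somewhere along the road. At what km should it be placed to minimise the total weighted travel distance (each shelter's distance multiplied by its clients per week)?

For a sum of weighted absolute distances on a line, the optimum is the weighted median (not the mean). Total weight W = 485; half-weight = 242.5.
Sort by position and accumulate weight:
  km 4 (V, w=20) → cum 20
  km 6 (Q, w=110) → cum 130
  km 8 (R, w=70) → cum 200
  km 9 (P, w=70) → cum 270  ≥ 242.5 → median here
  km 11 (W, w=125) → cum 395
  km 21 (U, w=5) → cum 400
  km 28 (S, w=5) → cum 405
  km 29 (T, w=80) → cum 485
Optimal location: km 9.

x = 9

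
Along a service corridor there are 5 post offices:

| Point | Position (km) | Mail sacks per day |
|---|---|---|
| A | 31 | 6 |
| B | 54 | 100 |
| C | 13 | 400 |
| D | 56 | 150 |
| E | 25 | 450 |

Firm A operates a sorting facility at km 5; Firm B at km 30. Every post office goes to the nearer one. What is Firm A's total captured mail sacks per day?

The indifferent point is the midpoint (5+30)/2 = 17.5; post offices left of it (closer to Firm A at 5) go to Firm A, those right go to Firm B.
  C at 13 (w=400) → Firm A
  E at 25 (w=450) → Firm B
  A at 31 (w=6) → Firm B
  B at 54 (w=100) → Firm B
  D at 56 (w=150) → Firm B
Firm A captures 400; Firm B captures 706.

400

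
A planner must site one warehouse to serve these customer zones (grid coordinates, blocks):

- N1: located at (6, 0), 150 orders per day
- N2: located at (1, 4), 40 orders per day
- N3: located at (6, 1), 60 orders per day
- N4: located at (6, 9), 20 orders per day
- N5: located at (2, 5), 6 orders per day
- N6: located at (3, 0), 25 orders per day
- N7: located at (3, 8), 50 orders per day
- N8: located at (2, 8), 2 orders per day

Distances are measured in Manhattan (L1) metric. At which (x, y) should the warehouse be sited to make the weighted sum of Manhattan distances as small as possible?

Manhattan distance separates: Σwᵢ(|x−xᵢ|+|y−yᵢ|) = Σwᵢ|x−xᵢ| + Σwᵢ|y−yᵢ|, so x and y are optimised independently as 1-D weighted medians.
Total weight W = 353; half = 176.5.
x-coordinate, sorted with cumulative weight:
  x=1 (N2, w=40) cum 40
  x=2 (N5, w=6) cum 46
  x=2 (N8, w=2) cum 48
  x=3 (N6, w=25) cum 73
  x=3 (N7, w=50) cum 123
  x=6 (N1, w=150) cum 273  ← median
  x=6 (N3, w=60) cum 333
  x=6 (N4, w=20) cum 353
⇒ x* = 6
y-coordinate, sorted with cumulative weight:
  y=0 (N1, w=150) cum 150
  y=0 (N6, w=25) cum 175
  y=1 (N3, w=60) cum 235  ← median
  y=4 (N2, w=40) cum 275
  y=5 (N5, w=6) cum 281
  y=8 (N7, w=50) cum 331
  y=8 (N8, w=2) cum 333
  y=9 (N4, w=20) cum 353
⇒ y* = 1

(6, 1)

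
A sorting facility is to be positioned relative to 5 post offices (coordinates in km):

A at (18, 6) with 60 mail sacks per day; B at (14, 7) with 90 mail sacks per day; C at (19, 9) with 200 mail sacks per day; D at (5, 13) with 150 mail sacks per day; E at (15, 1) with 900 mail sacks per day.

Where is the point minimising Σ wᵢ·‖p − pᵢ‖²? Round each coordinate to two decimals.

(14.56, 4.03)

The minimiser of Σwᵢ‖p−pᵢ‖² is the weighted centroid p* = (Σwᵢpᵢ)/(Σwᵢ).
Σwᵢ = 1400.
Σwᵢxᵢ = 60·18 + 90·14 + 200·19 + 150·5 + 900·15 = 20390.
Σwᵢyᵢ = 60·6 + 90·7 + 200·9 + 150·13 + 900·1 = 5640.
x* = 20390/1400 = 14.56, y* = 5640/1400 = 4.03.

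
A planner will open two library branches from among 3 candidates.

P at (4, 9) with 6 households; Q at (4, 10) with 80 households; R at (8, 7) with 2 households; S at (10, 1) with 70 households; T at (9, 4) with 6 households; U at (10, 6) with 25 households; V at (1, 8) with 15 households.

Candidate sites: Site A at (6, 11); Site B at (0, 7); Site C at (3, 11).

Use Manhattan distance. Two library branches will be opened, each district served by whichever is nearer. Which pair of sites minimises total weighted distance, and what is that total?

Evaluate every pair (each demand assigned to the nearer of the two):
  {Site A, Site C}: total = 1530
  {Site A, Site B}: total = 1571
  {Site B, Site C}: total = 1691
Best pair: {Site A, Site C} with total 1530.

{Site A, Site C}, total 1530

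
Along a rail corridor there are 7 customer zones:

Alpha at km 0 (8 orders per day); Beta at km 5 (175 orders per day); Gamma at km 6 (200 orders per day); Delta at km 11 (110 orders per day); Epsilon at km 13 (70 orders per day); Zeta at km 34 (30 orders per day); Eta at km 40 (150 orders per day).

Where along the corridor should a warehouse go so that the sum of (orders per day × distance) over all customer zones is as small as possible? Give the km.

x = 6

For a sum of weighted absolute distances on a line, the optimum is the weighted median (not the mean). Total weight W = 743; half-weight = 371.5.
Sort by position and accumulate weight:
  km 0 (Alpha, w=8) → cum 8
  km 5 (Beta, w=175) → cum 183
  km 6 (Gamma, w=200) → cum 383  ≥ 371.5 → median here
  km 11 (Delta, w=110) → cum 493
  km 13 (Epsilon, w=70) → cum 563
  km 34 (Zeta, w=30) → cum 593
  km 40 (Eta, w=150) → cum 743
Optimal location: km 6.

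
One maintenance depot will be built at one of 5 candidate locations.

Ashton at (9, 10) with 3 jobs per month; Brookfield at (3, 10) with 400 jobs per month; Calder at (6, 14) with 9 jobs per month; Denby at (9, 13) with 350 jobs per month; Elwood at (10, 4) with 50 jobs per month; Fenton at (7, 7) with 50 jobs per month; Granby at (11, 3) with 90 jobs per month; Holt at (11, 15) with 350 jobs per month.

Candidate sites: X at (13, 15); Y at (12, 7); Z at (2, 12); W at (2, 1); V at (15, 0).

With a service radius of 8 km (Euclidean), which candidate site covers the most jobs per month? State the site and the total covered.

Coverage radius r = 8 km; a point is covered iff (Δx)²+(Δy)² ≤ 8² = 64.
  X (13, 15): covers {Ashton, Calder, Denby, Holt} → 712
  Y (12, 7): covers {Ashton, Denby, Elwood, Fenton, Granby} → 543
  Z (2, 12): covers {Ashton, Brookfield, Calder, Denby, Fenton} → 812
  W (2, 1): covers {Fenton} → 50
  V (15, 0): covers {Elwood, Granby} → 140
Maximum coverage at Z: 812 jobs per month.

Z, covering 812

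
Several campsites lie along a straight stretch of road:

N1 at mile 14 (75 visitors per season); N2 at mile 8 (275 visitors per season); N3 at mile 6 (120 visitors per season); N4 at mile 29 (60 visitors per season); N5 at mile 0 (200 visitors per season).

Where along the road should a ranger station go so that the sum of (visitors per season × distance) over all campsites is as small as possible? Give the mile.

x = 8

For a sum of weighted absolute distances on a line, the optimum is the weighted median (not the mean). Total weight W = 730; half-weight = 365.
Sort by position and accumulate weight:
  mile 0 (N5, w=200) → cum 200
  mile 6 (N3, w=120) → cum 320
  mile 8 (N2, w=275) → cum 595  ≥ 365 → median here
  mile 14 (N1, w=75) → cum 670
  mile 29 (N4, w=60) → cum 730
Optimal location: mile 8.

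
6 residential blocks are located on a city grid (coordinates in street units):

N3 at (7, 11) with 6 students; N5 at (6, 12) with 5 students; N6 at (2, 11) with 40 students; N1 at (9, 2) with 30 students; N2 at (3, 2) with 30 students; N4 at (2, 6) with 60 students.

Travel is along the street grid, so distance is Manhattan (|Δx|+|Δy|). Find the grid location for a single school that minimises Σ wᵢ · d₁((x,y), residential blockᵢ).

Manhattan distance separates: Σwᵢ(|x−xᵢ|+|y−yᵢ|) = Σwᵢ|x−xᵢ| + Σwᵢ|y−yᵢ|, so x and y are optimised independently as 1-D weighted medians.
Total weight W = 171; half = 85.5.
x-coordinate, sorted with cumulative weight:
  x=2 (N6, w=40) cum 40
  x=2 (N4, w=60) cum 100  ← median
  x=3 (N2, w=30) cum 130
  x=6 (N5, w=5) cum 135
  x=7 (N3, w=6) cum 141
  x=9 (N1, w=30) cum 171
⇒ x* = 2
y-coordinate, sorted with cumulative weight:
  y=2 (N1, w=30) cum 30
  y=2 (N2, w=30) cum 60
  y=6 (N4, w=60) cum 120  ← median
  y=11 (N3, w=6) cum 126
  y=11 (N6, w=40) cum 166
  y=12 (N5, w=5) cum 171
⇒ y* = 6

(2, 6)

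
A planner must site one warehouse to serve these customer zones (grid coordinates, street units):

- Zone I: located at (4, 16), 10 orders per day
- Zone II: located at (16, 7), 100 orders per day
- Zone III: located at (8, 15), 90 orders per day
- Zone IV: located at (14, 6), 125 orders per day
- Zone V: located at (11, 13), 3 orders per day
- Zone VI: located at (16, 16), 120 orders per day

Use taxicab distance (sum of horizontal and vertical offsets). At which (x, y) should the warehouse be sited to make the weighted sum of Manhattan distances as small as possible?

(14, 7)

Manhattan distance separates: Σwᵢ(|x−xᵢ|+|y−yᵢ|) = Σwᵢ|x−xᵢ| + Σwᵢ|y−yᵢ|, so x and y are optimised independently as 1-D weighted medians.
Total weight W = 448; half = 224.
x-coordinate, sorted with cumulative weight:
  x=4 (Zone I, w=10) cum 10
  x=8 (Zone III, w=90) cum 100
  x=11 (Zone V, w=3) cum 103
  x=14 (Zone IV, w=125) cum 228  ← median
  x=16 (Zone II, w=100) cum 328
  x=16 (Zone VI, w=120) cum 448
⇒ x* = 14
y-coordinate, sorted with cumulative weight:
  y=6 (Zone IV, w=125) cum 125
  y=7 (Zone II, w=100) cum 225  ← median
  y=13 (Zone V, w=3) cum 228
  y=15 (Zone III, w=90) cum 318
  y=16 (Zone I, w=10) cum 328
  y=16 (Zone VI, w=120) cum 448
⇒ y* = 7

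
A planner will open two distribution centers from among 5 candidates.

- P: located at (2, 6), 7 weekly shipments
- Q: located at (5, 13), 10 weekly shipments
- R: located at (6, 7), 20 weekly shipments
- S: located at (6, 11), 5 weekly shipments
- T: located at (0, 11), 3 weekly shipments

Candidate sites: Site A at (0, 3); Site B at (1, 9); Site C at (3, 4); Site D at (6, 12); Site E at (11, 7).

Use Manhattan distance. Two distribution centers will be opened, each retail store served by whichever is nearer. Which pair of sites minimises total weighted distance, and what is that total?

{Site B, Site D}, total 162

Evaluate every pair (each demand assigned to the nearer of the two):
  {Site B, Site D}: total = 162
  {Site C, Site D}: total = 167
  {Site A, Site D}: total = 181
  {Site D, Site E}: total = 216
  {Site B, Site E}: total = 252
  {Site B, Site C}: total = 265
  {Site A, Site B}: total = 292
  {Site C, Site E}: total = 306
  {Site A, Site E}: total = 324
  {Site A, Site C}: total = 325
Best pair: {Site B, Site D} with total 162.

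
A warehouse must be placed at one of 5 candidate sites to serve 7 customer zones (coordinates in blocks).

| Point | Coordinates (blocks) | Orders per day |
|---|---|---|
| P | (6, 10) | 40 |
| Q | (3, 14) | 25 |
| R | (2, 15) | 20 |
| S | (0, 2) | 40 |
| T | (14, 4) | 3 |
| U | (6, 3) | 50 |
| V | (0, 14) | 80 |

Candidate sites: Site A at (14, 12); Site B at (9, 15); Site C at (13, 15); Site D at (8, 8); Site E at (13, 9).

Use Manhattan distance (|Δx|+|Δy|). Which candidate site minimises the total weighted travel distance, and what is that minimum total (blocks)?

Site D, total 2755 blocks

Total weighted distance at each candidate:
  Site A (14, 12): total = 4139
  Site B (9, 15): total = 3113
  Site C (13, 15): total = 4121
  Site D (8, 8): total = 2755
  Site E (13, 9): total = 3943
Minimum is at Site D with total 2755 blocks.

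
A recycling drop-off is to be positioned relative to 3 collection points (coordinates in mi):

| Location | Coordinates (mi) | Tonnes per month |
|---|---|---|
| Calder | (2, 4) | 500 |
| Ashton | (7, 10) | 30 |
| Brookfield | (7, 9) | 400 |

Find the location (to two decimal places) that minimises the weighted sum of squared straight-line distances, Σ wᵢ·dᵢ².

(4.31, 6.34)

The minimiser of Σwᵢ‖p−pᵢ‖² is the weighted centroid p* = (Σwᵢpᵢ)/(Σwᵢ).
Σwᵢ = 930.
Σwᵢxᵢ = 500·2 + 30·7 + 400·7 = 4010.
Σwᵢyᵢ = 500·4 + 30·10 + 400·9 = 5900.
x* = 4010/930 = 4.31, y* = 5900/930 = 6.34.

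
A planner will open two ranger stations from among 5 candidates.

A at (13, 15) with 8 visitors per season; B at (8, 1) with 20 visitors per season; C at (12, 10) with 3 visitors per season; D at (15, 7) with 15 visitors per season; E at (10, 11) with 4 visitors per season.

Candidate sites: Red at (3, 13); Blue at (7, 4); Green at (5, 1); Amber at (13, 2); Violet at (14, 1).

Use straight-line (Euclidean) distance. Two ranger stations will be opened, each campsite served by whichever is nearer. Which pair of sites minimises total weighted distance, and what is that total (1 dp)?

Evaluate every pair (each demand assigned to the nearer of the two):
  {Blue, Amber}: total = 298.2
  {Green, Amber}: total = 306.9
  {Blue, Violet}: total = 308.6
  {Red, Amber}: total = 317.6
  {Red, Blue}: total = 325.5
  {Green, Violet}: total = 334.3
  {Blue, Green}: total = 342.3
  {Amber, Violet}: total = 348.9
  {Red, Violet}: total = 349.6
  {Red, Green}: total = 374.1
Best pair: {Blue, Amber} with total 298.2.

{Blue, Amber}, total 298.2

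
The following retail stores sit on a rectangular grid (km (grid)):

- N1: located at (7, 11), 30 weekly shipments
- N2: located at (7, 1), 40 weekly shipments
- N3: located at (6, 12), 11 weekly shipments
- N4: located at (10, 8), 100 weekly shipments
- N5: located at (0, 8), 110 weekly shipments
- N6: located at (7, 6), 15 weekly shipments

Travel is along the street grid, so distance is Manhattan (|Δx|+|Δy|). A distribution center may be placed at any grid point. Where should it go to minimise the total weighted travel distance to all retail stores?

Manhattan distance separates: Σwᵢ(|x−xᵢ|+|y−yᵢ|) = Σwᵢ|x−xᵢ| + Σwᵢ|y−yᵢ|, so x and y are optimised independently as 1-D weighted medians.
Total weight W = 306; half = 153.
x-coordinate, sorted with cumulative weight:
  x=0 (N5, w=110) cum 110
  x=6 (N3, w=11) cum 121
  x=7 (N1, w=30) cum 151
  x=7 (N2, w=40) cum 191  ← median
  x=7 (N6, w=15) cum 206
  x=10 (N4, w=100) cum 306
⇒ x* = 7
y-coordinate, sorted with cumulative weight:
  y=1 (N2, w=40) cum 40
  y=6 (N6, w=15) cum 55
  y=8 (N4, w=100) cum 155  ← median
  y=8 (N5, w=110) cum 265
  y=11 (N1, w=30) cum 295
  y=12 (N3, w=11) cum 306
⇒ y* = 8

(7, 8)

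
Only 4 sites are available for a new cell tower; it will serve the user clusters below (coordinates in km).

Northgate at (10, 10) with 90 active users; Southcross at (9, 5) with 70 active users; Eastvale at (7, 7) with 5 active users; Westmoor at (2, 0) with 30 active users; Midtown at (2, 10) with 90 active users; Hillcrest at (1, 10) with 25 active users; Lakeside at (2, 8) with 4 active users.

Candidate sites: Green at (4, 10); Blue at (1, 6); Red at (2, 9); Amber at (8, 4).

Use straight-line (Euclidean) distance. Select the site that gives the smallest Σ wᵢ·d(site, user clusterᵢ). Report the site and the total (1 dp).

Green, total 1628.4 km

Total weighted distance at each candidate:
  Green (4, 10): total = 1628.4
  Blue (1, 6): total = 2143.7
  Red (2, 9): total = 1716.2
  Amber (8, 4): total = 1923.4
Minimum is at Green with total 1628.4 km.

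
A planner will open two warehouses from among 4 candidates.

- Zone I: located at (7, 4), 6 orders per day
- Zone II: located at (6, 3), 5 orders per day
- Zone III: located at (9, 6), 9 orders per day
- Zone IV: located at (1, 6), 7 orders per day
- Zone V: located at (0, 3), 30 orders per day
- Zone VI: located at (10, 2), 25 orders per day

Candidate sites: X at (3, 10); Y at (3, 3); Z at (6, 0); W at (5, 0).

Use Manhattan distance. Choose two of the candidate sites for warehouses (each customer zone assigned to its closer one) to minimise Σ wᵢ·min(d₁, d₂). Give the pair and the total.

Evaluate every pair (each demand assigned to the nearer of the two):
  {Y, Z}: total = 401
  {Y, W}: total = 426
  {X, Y}: total = 451
  {Z, W}: total = 586
  {X, Z}: total = 588
  {X, W}: total = 603
Best pair: {Y, Z} with total 401.

{Y, Z}, total 401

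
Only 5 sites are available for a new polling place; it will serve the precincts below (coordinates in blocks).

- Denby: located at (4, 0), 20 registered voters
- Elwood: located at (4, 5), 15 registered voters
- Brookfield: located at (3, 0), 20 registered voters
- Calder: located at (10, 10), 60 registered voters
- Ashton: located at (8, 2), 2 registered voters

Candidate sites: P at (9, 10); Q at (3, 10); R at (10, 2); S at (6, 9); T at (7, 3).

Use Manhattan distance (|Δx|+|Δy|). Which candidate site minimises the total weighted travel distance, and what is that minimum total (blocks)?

P, total 848 blocks

Total weighted distance at each candidate:
  P (9, 10): total = 848
  Q (3, 10): total = 956
  R (10, 2): total = 959
  S (6, 9): total = 868
  T (7, 3): total = 939
Minimum is at P with total 848 blocks.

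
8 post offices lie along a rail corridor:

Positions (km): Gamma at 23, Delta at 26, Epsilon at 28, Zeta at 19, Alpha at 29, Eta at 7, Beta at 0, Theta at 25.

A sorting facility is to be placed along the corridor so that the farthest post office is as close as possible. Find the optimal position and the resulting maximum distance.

The 1-center on a line is the midpoint of the two extreme points: leftmost at 0, rightmost at 29.
Optimal location = (0 + 29)/2 = 14.5; maximum distance = (29 − 0)/2 = 14.5.

location 14.5, max distance 14.5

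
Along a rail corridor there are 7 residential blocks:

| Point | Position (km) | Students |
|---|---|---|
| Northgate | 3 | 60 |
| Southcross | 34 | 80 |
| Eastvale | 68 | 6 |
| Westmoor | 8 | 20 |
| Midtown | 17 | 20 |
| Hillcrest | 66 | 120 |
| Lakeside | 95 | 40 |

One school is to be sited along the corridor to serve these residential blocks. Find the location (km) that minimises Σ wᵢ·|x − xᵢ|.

x = 34

For a sum of weighted absolute distances on a line, the optimum is the weighted median (not the mean). Total weight W = 346; half-weight = 173.
Sort by position and accumulate weight:
  km 3 (Northgate, w=60) → cum 60
  km 8 (Westmoor, w=20) → cum 80
  km 17 (Midtown, w=20) → cum 100
  km 34 (Southcross, w=80) → cum 180  ≥ 173 → median here
  km 66 (Hillcrest, w=120) → cum 300
  km 68 (Eastvale, w=6) → cum 306
  km 95 (Lakeside, w=40) → cum 346
Optimal location: km 34.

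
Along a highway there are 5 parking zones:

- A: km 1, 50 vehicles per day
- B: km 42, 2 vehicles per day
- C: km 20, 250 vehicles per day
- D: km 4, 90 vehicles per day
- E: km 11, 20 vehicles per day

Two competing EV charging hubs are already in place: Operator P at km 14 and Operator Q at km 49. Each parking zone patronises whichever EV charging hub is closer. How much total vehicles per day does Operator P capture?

410

The indifferent point is the midpoint (14+49)/2 = 31.5; parking zones left of it (closer to Operator P at 14) go to Operator P, those right go to Operator Q.
  A at 1 (w=50) → Operator P
  D at 4 (w=90) → Operator P
  E at 11 (w=20) → Operator P
  C at 20 (w=250) → Operator P
  B at 42 (w=2) → Operator Q
Operator P captures 410; Operator Q captures 2.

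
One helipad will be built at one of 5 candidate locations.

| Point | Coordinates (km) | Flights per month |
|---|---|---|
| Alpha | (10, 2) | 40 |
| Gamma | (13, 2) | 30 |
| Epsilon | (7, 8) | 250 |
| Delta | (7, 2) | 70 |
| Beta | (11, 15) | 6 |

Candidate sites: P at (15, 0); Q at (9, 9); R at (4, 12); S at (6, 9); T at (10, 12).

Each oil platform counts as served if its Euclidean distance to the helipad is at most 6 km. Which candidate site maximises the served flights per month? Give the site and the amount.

T, covering 256

Coverage radius r = 6 km; a point is covered iff (Δx)²+(Δy)² ≤ 6² = 36.
  P (15, 0): covers {Alpha, Gamma} → 70
  Q (9, 9): covers {Epsilon} → 250
  R (4, 12): covers {Epsilon} → 250
  S (6, 9): covers {Epsilon} → 250
  T (10, 12): covers {Epsilon, Beta} → 256
Maximum coverage at T: 256 flights per month.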